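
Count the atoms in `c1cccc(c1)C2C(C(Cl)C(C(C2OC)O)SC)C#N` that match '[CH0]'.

The query [CH0] means: aliphatic carbon with no attached hydrogen.
Check the 20 heavy atoms by environment: 6× C (H1) → no; 1× O (H0) → no; 2× C (H3) → no; 1× S (H0) → no; 1× c (aromatic, H0) → no; 5× c (aromatic, H1) → no; 1× C (H0) → match; 1× N (H0) → no; 1× O (H1) → no; 1× Cl (H0) → no.
That gives 1 matching atom.

1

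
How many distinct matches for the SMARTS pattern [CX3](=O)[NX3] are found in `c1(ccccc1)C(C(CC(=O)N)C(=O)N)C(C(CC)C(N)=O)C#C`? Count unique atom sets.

3

[CX3](=O)[NX3] is the SMARTS for an amide: a carbonyl carbon bonded to a trivalent nitrogen.
The molecule carries 3 separate instances of a primary amide (-C(=O)NH2) meeting every constraint; each maps to a distinct set of atoms, giving 3 matches.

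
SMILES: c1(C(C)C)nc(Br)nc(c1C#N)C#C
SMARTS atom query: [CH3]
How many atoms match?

2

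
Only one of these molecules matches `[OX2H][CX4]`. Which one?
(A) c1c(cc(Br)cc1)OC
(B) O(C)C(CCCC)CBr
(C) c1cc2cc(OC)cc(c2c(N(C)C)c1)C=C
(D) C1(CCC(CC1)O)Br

[OX2H][CX4] describes a hydroxyl oxygen bound to an sp3 (X4) carbon (an aliphatic alcohol).
(A) has a methoxy ether (-OCH3) but the oxygen has H0 (ether), not H1.
(B) has a methoxy ether (-OCH3) but the oxygen has H0 (ether), not H1.
(C) has a methoxy ether (-OCH3) but the oxygen has H0 (ether), not H1.
(D) contains a hydroxyl group (-OH), which satisfies every atom and bond constraint.
So the answer is (D).

D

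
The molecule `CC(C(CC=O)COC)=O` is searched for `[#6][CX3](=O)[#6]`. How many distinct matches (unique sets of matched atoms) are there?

1

[#6][CX3](=O)[#6] is the SMARTS for a ketone: a carbonyl carbon (no H) flanked by two carbons.
Exactly one fragment in the molecule meets all constraints, giving 1 match.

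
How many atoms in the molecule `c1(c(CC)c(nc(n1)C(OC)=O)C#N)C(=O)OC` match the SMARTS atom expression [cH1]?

The query [cH1] means: aromatic carbon bearing exactly one hydrogen.
Check the 18 heavy atoms by environment: 2× n (aromatic, H0) → no; 4× c (aromatic, H0) → no; 1× C (H2) → no; 3× C (H3) → no; 3× C (H0) → no; 1× N (H0) → no; 4× O (H0) → no.
No environment satisfies the query, so 0 matching atoms.

0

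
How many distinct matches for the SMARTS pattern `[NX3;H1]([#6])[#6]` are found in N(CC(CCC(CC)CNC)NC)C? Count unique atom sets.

3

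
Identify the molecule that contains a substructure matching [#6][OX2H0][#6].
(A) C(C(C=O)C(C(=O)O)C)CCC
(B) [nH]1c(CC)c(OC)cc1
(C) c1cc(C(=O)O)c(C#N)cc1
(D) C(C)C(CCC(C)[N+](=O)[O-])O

B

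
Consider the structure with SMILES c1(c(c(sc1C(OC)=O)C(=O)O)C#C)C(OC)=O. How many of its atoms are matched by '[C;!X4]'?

The query [C;!X4] means: aliphatic carbon that does not have four total connections.
Check the 18 heavy atoms by environment: 1× s (aromatic, X2) → no; 4× c (aromatic, X3) → no; 2× C (X2) → match; 3× C (X3) → match; 3× O (X1) → no; 3× O (X2) → no; 2× C (X4) → no.
Summing the matching environments: 2 + 3 = 5 matching atoms.

5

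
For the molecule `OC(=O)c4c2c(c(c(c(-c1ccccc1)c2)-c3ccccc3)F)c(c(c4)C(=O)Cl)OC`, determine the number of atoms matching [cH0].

10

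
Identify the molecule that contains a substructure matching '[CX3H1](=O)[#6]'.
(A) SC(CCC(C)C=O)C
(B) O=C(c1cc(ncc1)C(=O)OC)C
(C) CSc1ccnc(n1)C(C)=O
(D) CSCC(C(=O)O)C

[CX3H1](=O)[#6] describes an sp2 carbon with one H, double-bonded to O and single-bonded to carbon (an aldehyde).
(A) contains an aldehyde (-CHO), which satisfies every atom and bond constraint.
(B) has an acetyl/ketone group (-C(=O)CH3) but the carbonyl carbon has H0 (two carbon neighbours), not H1.
(C) has an acetyl/ketone group (-C(=O)CH3) but the carbonyl carbon has H0 (two carbon neighbours), not H1.
(D) has a carboxylic acid group (-C(=O)OH) but the carbonyl carbon has H0 and is bonded to O, not H1.
So the answer is (A).

A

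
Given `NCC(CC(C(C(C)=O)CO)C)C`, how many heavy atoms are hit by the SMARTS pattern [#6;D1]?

The query [#6;D1] means: carbon bonded to exactly one heavy atom.
Check the 13 heavy atoms by environment: 3× C (D2) → no; 4× C (D3) → no; 3× C (D1) → match; 1× N (D1) → no; 2× O (D1) → no.
That gives 3 matching atoms.

3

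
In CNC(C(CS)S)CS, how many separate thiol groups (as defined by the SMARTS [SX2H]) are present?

3

[SX2H] is the SMARTS for a thiol: an aliphatic sulfur with two connections, one being H.
The molecule carries 3 separate instances of a thiol (-SH) meeting every constraint; each maps to a distinct set of atoms, giving 3 matches.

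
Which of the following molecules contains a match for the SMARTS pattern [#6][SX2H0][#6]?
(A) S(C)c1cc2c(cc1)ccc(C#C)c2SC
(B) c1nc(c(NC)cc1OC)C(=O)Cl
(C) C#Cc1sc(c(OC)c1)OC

[#6][SX2H0][#6] describes an aliphatic sulfur bridging two carbons with no H on the sulfur (a thioether).
(A) contains a methylthio ether (-SCH3), which satisfies every atom and bond constraint.
(B) has a methoxy ether (-OCH3) but the bridging atom is O, not S.
(C) has a methoxy ether (-OCH3) but the bridging atom is O, not S.
So the answer is (A).

A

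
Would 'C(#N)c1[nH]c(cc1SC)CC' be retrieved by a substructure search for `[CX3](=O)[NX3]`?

The pattern [CX3](=O)[NX3] describes a carbonyl carbon bonded to a trivalent nitrogen — an amide.
The closest candidate here is a nitrile (-C#N), but the nitrile N is NX1 (triple-bonded), not NX3. No other fragment satisfies the full query, so there is no match.

No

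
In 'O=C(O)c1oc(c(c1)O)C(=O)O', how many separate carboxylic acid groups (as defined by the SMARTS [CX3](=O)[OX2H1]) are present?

2

[CX3](=O)[OX2H1] is the SMARTS for a carboxylic acid: an sp2 carbon double-bonded to O and single-bonded to an -OH oxygen.
The molecule carries 2 separate instances of a carboxylic acid group (-C(=O)OH) meeting every constraint; each maps to a distinct set of atoms, giving 2 matches.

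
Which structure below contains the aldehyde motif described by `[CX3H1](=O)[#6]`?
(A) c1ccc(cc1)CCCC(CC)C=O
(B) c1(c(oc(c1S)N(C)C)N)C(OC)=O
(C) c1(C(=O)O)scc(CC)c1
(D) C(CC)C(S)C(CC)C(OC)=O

A

[CX3H1](=O)[#6] describes an sp2 carbon with one H, double-bonded to O and single-bonded to carbon (an aldehyde).
(A) contains an aldehyde (-CHO), which satisfies every atom and bond constraint.
(B) has a methyl-ester group (-C(=O)OCH3) but the carbonyl carbon has H0, not H1.
(C) has a carboxylic acid group (-C(=O)OH) but the carbonyl carbon has H0 and is bonded to O, not H1.
(D) has a methyl-ester group (-C(=O)OCH3) but the carbonyl carbon has H0, not H1.
So the answer is (A).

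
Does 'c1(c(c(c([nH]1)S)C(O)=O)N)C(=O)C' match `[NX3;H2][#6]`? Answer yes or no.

Yes

The pattern [NX3;H2][#6] describes a trivalent nitrogen with two H attached to carbon — a primary amine.
The molecule carries a primary amino group (-NH2), whose atoms satisfy every constraint of the query, so the pattern matches.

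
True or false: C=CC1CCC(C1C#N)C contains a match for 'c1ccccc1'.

False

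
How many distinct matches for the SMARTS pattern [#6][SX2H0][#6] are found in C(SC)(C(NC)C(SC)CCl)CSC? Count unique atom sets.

3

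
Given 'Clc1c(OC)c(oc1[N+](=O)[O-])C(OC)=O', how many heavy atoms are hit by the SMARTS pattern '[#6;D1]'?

Check the 15 heavy atoms by environment: 1× o (aromatic, D2) → no; 4× c (aromatic, D3) → no; 1× N (charge +1, D3) → no; 1× O (charge -1, D1) → no; 2× O (D1) → no; 1× Cl (D1) → no; 1× C (D3) → no; 2× O (D2) → no; 2× C (D1) → match.
That gives 2 matching atoms.

2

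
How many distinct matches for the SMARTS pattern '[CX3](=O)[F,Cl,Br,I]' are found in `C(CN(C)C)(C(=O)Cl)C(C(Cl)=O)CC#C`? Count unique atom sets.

2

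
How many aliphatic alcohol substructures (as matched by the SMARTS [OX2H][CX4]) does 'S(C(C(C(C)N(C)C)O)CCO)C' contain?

2

[OX2H][CX4] is the SMARTS for an aliphatic alcohol: a hydroxyl oxygen bound to an sp3 (X4) carbon.
The molecule carries 2 separate instances of a hydroxyl group (-OH) meeting every constraint; each maps to a distinct set of atoms, giving 2 matches.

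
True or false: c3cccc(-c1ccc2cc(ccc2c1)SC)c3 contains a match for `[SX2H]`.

False

The pattern [SX2H] describes an aliphatic sulfur with two connections, one being H — a thiol.
The closest candidate here is a methylthio ether (-SCH3), but the sulfur has H0 (bonded to two carbons), not H1. No other fragment satisfies the full query, so there is no match.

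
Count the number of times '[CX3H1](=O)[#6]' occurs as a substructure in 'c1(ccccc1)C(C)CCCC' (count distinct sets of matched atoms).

[CX3H1](=O)[#6] is the SMARTS for an aldehyde: an sp2 carbon with one H, double-bonded to O and single-bonded to carbon.
No fragment in the molecule satisfies every constraint, giving 0 matches.

0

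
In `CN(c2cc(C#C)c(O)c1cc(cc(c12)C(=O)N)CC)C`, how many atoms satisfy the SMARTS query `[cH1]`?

3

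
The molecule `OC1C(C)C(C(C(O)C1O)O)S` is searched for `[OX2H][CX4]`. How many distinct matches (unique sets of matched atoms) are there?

[OX2H][CX4] is the SMARTS for an aliphatic alcohol: a hydroxyl oxygen bound to an sp3 (X4) carbon.
The molecule carries 4 separate instances of a hydroxyl group (-OH) meeting every constraint; each maps to a distinct set of atoms, giving 4 matches.

4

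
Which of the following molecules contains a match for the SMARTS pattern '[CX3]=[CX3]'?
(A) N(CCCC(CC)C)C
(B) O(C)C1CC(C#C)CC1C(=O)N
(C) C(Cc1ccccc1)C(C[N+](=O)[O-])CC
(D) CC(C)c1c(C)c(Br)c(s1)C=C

D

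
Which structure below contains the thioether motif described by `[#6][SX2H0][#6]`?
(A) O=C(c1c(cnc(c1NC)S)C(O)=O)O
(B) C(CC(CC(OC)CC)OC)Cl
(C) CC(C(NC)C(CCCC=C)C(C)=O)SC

[#6][SX2H0][#6] describes an aliphatic sulfur bridging two carbons with no H on the sulfur (a thioether).
(A) has a thiol (-SH) but the sulfur has H1, not H0 bridging two carbons.
(B) has a methoxy ether (-OCH3) but the bridging atom is O, not S.
(C) contains a methylthio ether (-SCH3), which satisfies every atom and bond constraint.
So the answer is (C).

C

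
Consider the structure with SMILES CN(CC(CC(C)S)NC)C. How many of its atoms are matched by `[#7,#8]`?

2

The query [#7,#8] means: nitrogen or oxygen (comma = OR).
Check the 11 heavy atoms by environment: 8× C → no; 2× N → match; 1× S → no.
That gives 2 matching atoms.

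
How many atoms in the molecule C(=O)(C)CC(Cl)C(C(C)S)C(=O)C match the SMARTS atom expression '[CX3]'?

The query [CX3] means: C with X3: aliphatic carbon with exactly 3 total connections.
Check the 13 heavy atoms by environment: 7× C (X4) → no; 2× C (X3) → match; 2× O (X1) → no; 1× Cl (X1) → no; 1× S (X2) → no.
That gives 2 matching atoms.

2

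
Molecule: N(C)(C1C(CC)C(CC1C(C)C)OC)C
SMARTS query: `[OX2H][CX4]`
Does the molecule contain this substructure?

No

The pattern [OX2H][CX4] describes a hydroxyl oxygen bound to an sp3 (X4) carbon — an aliphatic alcohol.
The closest candidate here is a methoxy ether (-OCH3), but the oxygen has H0 (ether), not H1. No other fragment satisfies the full query, so there is no match.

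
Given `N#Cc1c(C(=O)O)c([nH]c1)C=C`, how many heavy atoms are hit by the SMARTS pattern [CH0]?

The query [CH0] means: aliphatic carbon with no attached hydrogen.
Check the 12 heavy atoms by environment: 1× n (aromatic, H1) → no; 3× c (aromatic, H0) → no; 1× c (aromatic, H1) → no; 1× C (H1) → no; 1× C (H2) → no; 2× C (H0) → match; 1× N (H0) → no; 1× O (H0) → no; 1× O (H1) → no.
That gives 2 matching atoms.

2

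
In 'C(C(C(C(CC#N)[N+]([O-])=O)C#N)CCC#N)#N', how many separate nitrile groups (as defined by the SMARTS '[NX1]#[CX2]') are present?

4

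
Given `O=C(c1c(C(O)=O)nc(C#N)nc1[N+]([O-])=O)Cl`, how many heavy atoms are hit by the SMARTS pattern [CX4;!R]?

0

The query [CX4;!R] means: aliphatic carbon with four total connections, not in a ring.
Check the 17 heavy atoms by environment: 2× n (aromatic, X2, in 6-ring) → no; 4× c (aromatic, X3, in 6-ring) → no; 2× C (X3, acyclic) → no; 3× O (X1, acyclic) → no; 1× Cl (X1, acyclic) → no; 1× N (charge +1, X3, acyclic) → no; 1× O (charge -1, X1, acyclic) → no; 1× O (X2, acyclic) → no; 1× C (X2, acyclic) → no; 1× N (X1, acyclic) → no.
No environment satisfies the query, so 0 matching atoms.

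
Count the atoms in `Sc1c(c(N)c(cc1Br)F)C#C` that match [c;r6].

6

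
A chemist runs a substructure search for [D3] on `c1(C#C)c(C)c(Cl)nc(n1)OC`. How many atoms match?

Check the 12 heavy atoms by environment: 2× n (aromatic, D2) → no; 4× c (aromatic, D3) → match; 3× C (D1) → no; 1× O (D2) → no; 1× Cl (D1) → no; 1× C (D2) → no.
That gives 4 matching atoms.

4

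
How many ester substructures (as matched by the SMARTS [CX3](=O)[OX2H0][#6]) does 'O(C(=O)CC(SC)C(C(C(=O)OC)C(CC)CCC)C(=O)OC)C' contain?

3

[CX3](=O)[OX2H0][#6] is the SMARTS for an ester: a carbonyl carbon bonded to an oxygen that is itself bonded to carbon (no H on that O).
The molecule carries 3 separate instances of a methyl-ester group (-C(=O)OCH3) meeting every constraint; each maps to a distinct set of atoms, giving 3 matches.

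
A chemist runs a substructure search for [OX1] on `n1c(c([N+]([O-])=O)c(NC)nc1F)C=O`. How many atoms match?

3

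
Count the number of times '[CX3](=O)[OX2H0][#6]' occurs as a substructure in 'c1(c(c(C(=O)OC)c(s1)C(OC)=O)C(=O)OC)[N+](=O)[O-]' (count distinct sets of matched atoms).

3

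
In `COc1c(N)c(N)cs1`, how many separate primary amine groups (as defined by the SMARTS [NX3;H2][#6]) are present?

2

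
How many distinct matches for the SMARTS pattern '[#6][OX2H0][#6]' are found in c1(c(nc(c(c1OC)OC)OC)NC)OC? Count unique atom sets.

4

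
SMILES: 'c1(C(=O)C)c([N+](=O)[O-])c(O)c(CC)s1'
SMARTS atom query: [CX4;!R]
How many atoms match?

3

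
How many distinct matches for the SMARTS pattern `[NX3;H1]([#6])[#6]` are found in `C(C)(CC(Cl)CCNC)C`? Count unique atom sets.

[NX3;H1]([#6])[#6] is the SMARTS for a secondary amine: a trivalent nitrogen with one H, bonded to two carbons.
Exactly one fragment in the molecule meets all constraints, giving 1 match.

1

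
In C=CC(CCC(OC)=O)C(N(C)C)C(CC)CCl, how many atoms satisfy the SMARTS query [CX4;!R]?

11

The query [CX4;!R] means: aliphatic carbon with four total connections, not in a ring.
Check the 18 heavy atoms by environment: 11× C (X4, acyclic) → match; 3× C (X3, acyclic) → no; 1× O (X1, acyclic) → no; 1× O (X2, acyclic) → no; 1× Cl (X1, acyclic) → no; 1× N (X3, acyclic) → no.
That gives 11 matching atoms.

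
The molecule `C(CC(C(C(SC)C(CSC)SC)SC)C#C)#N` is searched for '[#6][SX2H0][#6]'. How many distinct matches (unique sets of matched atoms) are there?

4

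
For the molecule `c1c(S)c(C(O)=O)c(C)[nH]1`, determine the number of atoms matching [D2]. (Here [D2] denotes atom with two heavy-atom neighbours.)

Check the 10 heavy atoms by environment: 1× n (aromatic, D2) → match; 3× c (aromatic, D3) → no; 1× c (aromatic, D2) → match; 1× C (D1) → no; 1× S (D1) → no; 1× C (D3) → no; 2× O (D1) → no.
Summing the matching environments: 1 + 1 = 2 matching atoms.

2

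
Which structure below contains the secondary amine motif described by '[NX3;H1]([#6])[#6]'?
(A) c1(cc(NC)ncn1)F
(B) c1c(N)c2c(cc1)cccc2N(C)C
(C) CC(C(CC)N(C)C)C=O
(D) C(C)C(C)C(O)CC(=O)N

A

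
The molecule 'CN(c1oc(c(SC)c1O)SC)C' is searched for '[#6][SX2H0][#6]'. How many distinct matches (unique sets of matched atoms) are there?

[#6][SX2H0][#6] is the SMARTS for a thioether: an aliphatic sulfur bridging two carbons with no H on the sulfur.
The molecule carries 2 separate instances of a methylthio ether (-SCH3) meeting every constraint; each maps to a distinct set of atoms, giving 2 matches.

2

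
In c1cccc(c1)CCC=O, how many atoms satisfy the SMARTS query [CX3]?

1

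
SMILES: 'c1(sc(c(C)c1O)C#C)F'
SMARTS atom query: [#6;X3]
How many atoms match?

The query [#6;X3] means: any carbon (aromatic or not) with three total connections.
Check the 10 heavy atoms by environment: 1× s (aromatic, X2) → no; 4× c (aromatic, X3) → match; 2× C (X2) → no; 1× F (X1) → no; 1× O (X2) → no; 1× C (X4) → no.
That gives 4 matching atoms.

4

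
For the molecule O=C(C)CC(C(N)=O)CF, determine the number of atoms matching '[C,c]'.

6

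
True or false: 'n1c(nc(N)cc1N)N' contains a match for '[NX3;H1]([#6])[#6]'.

False

The pattern [NX3;H1]([#6])[#6] describes a trivalent nitrogen with one H, bonded to two carbons — a secondary amine.
The closest candidate here is a primary amino group (-NH2), but the nitrogen has H2 and only one carbon neighbour. No other fragment satisfies the full query, so there is no match.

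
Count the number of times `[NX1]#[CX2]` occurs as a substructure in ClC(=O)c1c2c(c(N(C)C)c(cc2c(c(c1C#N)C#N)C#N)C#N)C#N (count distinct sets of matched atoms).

5

[NX1]#[CX2] is the SMARTS for a nitrile: a nitrogen triple-bonded to a two-connected carbon.
The molecule carries 5 separate instances of a nitrile (-C#N) meeting every constraint; each maps to a distinct set of atoms, giving 5 matches.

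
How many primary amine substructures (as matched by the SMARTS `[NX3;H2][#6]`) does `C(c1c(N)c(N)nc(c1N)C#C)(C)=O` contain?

[NX3;H2][#6] is the SMARTS for a primary amine: a trivalent nitrogen with two H attached to carbon.
The molecule carries 3 separate instances of a primary amino group (-NH2) meeting every constraint; each maps to a distinct set of atoms, giving 3 matches.

3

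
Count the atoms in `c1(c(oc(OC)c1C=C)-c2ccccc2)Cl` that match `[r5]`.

5

The query [r5] means: r5 matches atoms in a five-membered ring.
Check the 16 heavy atoms by environment: 1× o (aromatic, in 5-ring) → match; 4× c (aromatic, in 5-ring) → match; 6× c (aromatic, in 6-ring) → no; 1× O (acyclic) → no; 3× C (acyclic) → no; 1× Cl (acyclic) → no.
Summing the matching environments: 1 + 4 = 5 matching atoms.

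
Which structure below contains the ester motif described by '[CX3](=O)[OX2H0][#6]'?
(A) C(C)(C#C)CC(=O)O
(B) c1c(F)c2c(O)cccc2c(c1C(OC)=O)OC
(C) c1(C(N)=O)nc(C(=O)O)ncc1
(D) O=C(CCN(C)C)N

B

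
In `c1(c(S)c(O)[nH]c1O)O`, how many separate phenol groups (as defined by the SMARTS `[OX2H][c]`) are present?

3

[OX2H][c] is the SMARTS for a phenol: a hydroxyl oxygen attached to an aromatic carbon.
The molecule carries 3 separate instances of a hydroxyl group (-OH) meeting every constraint; each maps to a distinct set of atoms, giving 3 matches.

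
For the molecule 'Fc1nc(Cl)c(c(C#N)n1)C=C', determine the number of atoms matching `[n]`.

2

The query [n] means: lowercase n matches aromatic nitrogen only.
Check the 12 heavy atoms by environment: 2× n (aromatic) → match; 4× c (aromatic) → no; 1× F → no; 1× Cl → no; 3× C → no; 1× N → no.
That gives 2 matching atoms.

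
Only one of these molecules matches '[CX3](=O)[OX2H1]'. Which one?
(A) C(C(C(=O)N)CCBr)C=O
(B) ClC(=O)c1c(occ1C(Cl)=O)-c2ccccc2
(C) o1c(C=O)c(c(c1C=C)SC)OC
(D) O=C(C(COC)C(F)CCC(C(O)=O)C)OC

D

[CX3](=O)[OX2H1] describes an sp2 carbon double-bonded to O and single-bonded to an -OH oxygen (a carboxylic acid).
(A) has an aldehyde (-CHO) but there is no singly-bonded oxygen on the carbonyl carbon.
(B) has an acyl chloride (-C(=O)Cl) but the carbonyl is bonded to Cl, not to an -OH oxygen.
(C) has an aldehyde (-CHO) but there is no singly-bonded oxygen on the carbonyl carbon.
(D) contains a carboxylic acid group (-C(=O)OH), which satisfies every atom and bond constraint.
So the answer is (D).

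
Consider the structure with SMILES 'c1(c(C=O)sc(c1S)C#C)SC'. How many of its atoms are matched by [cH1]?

The query [cH1] means: aromatic carbon bearing exactly one hydrogen.
Check the 12 heavy atoms by environment: 1× s (aromatic, H0) → no; 4× c (aromatic, H0) → no; 1× S (H1) → no; 2× C (H1) → no; 1× O (H0) → no; 1× S (H0) → no; 1× C (H3) → no; 1× C (H0) → no.
No environment satisfies the query, so 0 matching atoms.

0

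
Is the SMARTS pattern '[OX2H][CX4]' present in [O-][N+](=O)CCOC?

No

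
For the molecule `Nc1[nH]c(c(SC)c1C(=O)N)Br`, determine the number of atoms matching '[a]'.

5

Check the 12 heavy atoms by environment: 1× n (aromatic) → match; 4× c (aromatic) → match; 2× N → no; 1× Br → no; 1× S → no; 2× C → no; 1× O → no.
Summing the matching environments: 1 + 4 = 5 matching atoms.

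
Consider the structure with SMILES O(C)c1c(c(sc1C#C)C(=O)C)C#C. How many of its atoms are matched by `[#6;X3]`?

The query [#6;X3] means: any carbon (aromatic or not) with three total connections.
Check the 14 heavy atoms by environment: 1× s (aromatic, X2) → no; 4× c (aromatic, X3) → match; 1× C (X3) → match; 1× O (X1) → no; 2× C (X4) → no; 4× C (X2) → no; 1× O (X2) → no.
Summing the matching environments: 4 + 1 = 5 matching atoms.

5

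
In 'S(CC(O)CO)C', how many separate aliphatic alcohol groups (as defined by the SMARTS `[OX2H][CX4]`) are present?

2

[OX2H][CX4] is the SMARTS for an aliphatic alcohol: a hydroxyl oxygen bound to an sp3 (X4) carbon.
The molecule carries 2 separate instances of a hydroxyl group (-OH) meeting every constraint; each maps to a distinct set of atoms, giving 2 matches.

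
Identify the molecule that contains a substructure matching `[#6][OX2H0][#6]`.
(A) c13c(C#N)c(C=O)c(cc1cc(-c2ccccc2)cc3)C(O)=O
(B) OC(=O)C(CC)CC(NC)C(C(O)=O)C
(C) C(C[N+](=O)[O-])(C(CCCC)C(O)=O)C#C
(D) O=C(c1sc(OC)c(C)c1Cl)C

[#6][OX2H0][#6] describes an aliphatic oxygen bridging two carbons with no H on the oxygen (an ether).
(A) has a carboxylic acid group (-C(=O)OH) but the -OH oxygen has H1; the =O is OX1, not OX2.
(B) has a carboxylic acid group (-C(=O)OH) but the -OH oxygen has H1; the =O is OX1, not OX2.
(C) has a carboxylic acid group (-C(=O)OH) but the -OH oxygen has H1; the =O is OX1, not OX2.
(D) contains a methoxy ether (-OCH3), which satisfies every atom and bond constraint.
So the answer is (D).

D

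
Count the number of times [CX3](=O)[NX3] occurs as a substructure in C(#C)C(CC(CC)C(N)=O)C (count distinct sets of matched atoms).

1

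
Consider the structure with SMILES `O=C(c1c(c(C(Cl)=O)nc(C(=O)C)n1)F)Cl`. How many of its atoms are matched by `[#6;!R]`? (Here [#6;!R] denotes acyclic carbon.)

The query [#6;!R] means: carbon not in any ring.
Check the 16 heavy atoms by environment: 2× n (aromatic, in 6-ring) → no; 4× c (aromatic, in 6-ring) → no; 1× F (acyclic) → no; 4× C (acyclic) → match; 3× O (acyclic) → no; 2× Cl (acyclic) → no.
That gives 4 matching atoms.

4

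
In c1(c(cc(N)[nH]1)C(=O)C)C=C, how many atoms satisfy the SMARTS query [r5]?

5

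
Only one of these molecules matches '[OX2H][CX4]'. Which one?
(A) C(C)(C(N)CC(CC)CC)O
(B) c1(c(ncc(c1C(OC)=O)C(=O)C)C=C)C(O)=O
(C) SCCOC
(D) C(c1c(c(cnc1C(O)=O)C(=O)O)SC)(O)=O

A

[OX2H][CX4] describes a hydroxyl oxygen bound to an sp3 (X4) carbon (an aliphatic alcohol).
(A) contains a hydroxyl group (-OH), which satisfies every atom and bond constraint.
(B) has a carboxylic acid group (-C(=O)OH) but the -OH is on a CX3 carbonyl carbon, not a CX4 carbon.
(C) has a methoxy ether (-OCH3) but the oxygen has H0 (ether), not H1.
(D) has a carboxylic acid group (-C(=O)OH) but the -OH is on a CX3 carbonyl carbon, not a CX4 carbon.
So the answer is (A).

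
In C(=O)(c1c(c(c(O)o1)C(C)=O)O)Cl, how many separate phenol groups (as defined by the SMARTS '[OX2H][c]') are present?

2

[OX2H][c] is the SMARTS for a phenol: a hydroxyl oxygen attached to an aromatic carbon.
The molecule carries 2 separate instances of a hydroxyl group (-OH) meeting every constraint; each maps to a distinct set of atoms, giving 2 matches.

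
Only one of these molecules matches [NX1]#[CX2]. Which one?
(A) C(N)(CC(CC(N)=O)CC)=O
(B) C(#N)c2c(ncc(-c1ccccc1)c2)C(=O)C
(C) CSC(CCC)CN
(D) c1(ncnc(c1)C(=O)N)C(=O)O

[NX1]#[CX2] describes a nitrogen triple-bonded to a two-connected carbon (a nitrile).
(A) has a primary amide (-C(=O)NH2) but the nitrogen is NX3, not NX1.
(B) contains a nitrile (-C#N), which satisfies every atom and bond constraint.
(C) has a primary amino group (-NH2) but the nitrogen is NX3 (three connections), not NX1 triple-bonded.
(D) has a primary amide (-C(=O)NH2) but the nitrogen is NX3, not NX1.
So the answer is (B).

B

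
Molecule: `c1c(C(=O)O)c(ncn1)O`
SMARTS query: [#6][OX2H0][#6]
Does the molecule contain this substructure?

The pattern [#6][OX2H0][#6] describes an aliphatic oxygen bridging two carbons with no H on the oxygen — an ether.
The closest candidate here is a carboxylic acid group (-C(=O)OH), but the -OH oxygen has H1; the =O is OX1, not OX2. No other fragment satisfies the full query, so there is no match.

No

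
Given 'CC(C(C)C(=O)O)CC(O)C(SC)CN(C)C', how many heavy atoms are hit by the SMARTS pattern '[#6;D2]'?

Check the 17 heavy atoms by environment: 5× C (D1) → no; 5× C (D3) → no; 2× C (D2) → match; 3× O (D1) → no; 1× N (D3) → no; 1× S (D2) → no.
That gives 2 matching atoms.

2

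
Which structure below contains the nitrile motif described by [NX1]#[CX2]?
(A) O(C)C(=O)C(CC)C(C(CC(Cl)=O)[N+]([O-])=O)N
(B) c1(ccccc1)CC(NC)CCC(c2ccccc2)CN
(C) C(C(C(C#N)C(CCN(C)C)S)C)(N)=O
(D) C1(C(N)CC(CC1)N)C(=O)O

[NX1]#[CX2] describes a nitrogen triple-bonded to a two-connected carbon (a nitrile).
(A) has a primary amino group (-NH2) but the nitrogen is NX3 (three connections), not NX1 triple-bonded.
(B) has a primary amino group (-NH2) but the nitrogen is NX3 (three connections), not NX1 triple-bonded.
(C) contains a nitrile (-C#N), which satisfies every atom and bond constraint.
(D) has a primary amino group (-NH2) but the nitrogen is NX3 (three connections), not NX1 triple-bonded.
So the answer is (C).

C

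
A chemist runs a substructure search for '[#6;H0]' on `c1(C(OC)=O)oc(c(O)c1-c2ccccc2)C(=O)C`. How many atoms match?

7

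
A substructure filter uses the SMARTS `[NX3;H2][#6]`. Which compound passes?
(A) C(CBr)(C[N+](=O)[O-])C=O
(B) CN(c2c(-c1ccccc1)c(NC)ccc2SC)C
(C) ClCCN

C

[NX3;H2][#6] describes a trivalent nitrogen with two H attached to carbon (a primary amine).
(A) has a nitro group (-[N+](=O)[O-]) but the nitrogen is [N+] with no H, not NX3H2.
(B) has an N-methylamino group (-NHCH3) but the nitrogen bears two carbons and only one H (H1), not H2.
(C) contains a primary amino group (-NH2), which satisfies every atom and bond constraint.
So the answer is (C).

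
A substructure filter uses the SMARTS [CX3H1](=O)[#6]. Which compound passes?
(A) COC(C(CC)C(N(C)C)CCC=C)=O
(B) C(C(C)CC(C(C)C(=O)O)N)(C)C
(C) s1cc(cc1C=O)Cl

[CX3H1](=O)[#6] describes an sp2 carbon with one H, double-bonded to O and single-bonded to carbon (an aldehyde).
(A) has a methyl-ester group (-C(=O)OCH3) but the carbonyl carbon has H0, not H1.
(B) has a carboxylic acid group (-C(=O)OH) but the carbonyl carbon has H0 and is bonded to O, not H1.
(C) contains an aldehyde (-CHO), which satisfies every atom and bond constraint.
So the answer is (C).

C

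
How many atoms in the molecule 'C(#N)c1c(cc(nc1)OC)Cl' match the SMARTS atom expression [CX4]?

Check the 11 heavy atoms by environment: 1× n (aromatic, X2) → no; 5× c (aromatic, X3) → no; 1× Cl (X1) → no; 1× O (X2) → no; 1× C (X4) → match; 1× C (X2) → no; 1× N (X1) → no.
That gives 1 matching atom.

1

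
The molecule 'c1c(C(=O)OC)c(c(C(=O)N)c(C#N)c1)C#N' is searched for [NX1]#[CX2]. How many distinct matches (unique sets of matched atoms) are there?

2

[NX1]#[CX2] is the SMARTS for a nitrile: a nitrogen triple-bonded to a two-connected carbon.
The molecule carries 2 separate instances of a nitrile (-C#N) meeting every constraint; each maps to a distinct set of atoms, giving 2 matches.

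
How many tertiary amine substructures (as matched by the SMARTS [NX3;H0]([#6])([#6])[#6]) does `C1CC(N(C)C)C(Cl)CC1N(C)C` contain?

2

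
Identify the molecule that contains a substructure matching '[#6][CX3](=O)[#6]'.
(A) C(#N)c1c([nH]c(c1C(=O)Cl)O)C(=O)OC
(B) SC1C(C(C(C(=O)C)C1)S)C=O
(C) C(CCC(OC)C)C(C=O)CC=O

B

[#6][CX3](=O)[#6] describes a carbonyl carbon (no H) flanked by two carbons (a ketone).
(A) has a methyl-ester group (-C(=O)OCH3) but one neighbour of the carbonyl carbon is O, not C.
(B) contains an acetyl/ketone group (-C(=O)CH3), which satisfies every atom and bond constraint.
(C) has an aldehyde (-CHO) but the carbonyl carbon has H1, so it is not flanked by two carbons.
So the answer is (B).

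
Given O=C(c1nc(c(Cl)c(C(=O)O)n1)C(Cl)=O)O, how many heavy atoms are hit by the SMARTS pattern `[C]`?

3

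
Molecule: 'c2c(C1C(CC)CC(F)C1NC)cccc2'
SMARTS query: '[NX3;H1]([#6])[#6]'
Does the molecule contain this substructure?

The pattern [NX3;H1]([#6])[#6] describes a trivalent nitrogen with one H, bonded to two carbons — a secondary amine.
The molecule carries an N-methylamino group (-NHCH3), whose atoms satisfy every constraint of the query, so the pattern matches.

Yes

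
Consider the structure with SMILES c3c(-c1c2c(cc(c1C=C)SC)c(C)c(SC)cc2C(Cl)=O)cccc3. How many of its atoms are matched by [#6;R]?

The query [#6;R] means: carbon that is part of a ring.
Check the 26 heavy atoms by environment: 16× c (aromatic, in 6-ring) → match; 6× C (acyclic) → no; 2× S (acyclic) → no; 1× O (acyclic) → no; 1× Cl (acyclic) → no.
That gives 16 matching atoms.

16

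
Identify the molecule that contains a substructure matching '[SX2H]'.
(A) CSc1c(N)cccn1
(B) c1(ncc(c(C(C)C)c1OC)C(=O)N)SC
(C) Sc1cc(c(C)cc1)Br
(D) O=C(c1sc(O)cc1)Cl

[SX2H] describes an aliphatic sulfur with two connections, one being H (a thiol).
(A) has a methylthio ether (-SCH3) but the sulfur has H0 (bonded to two carbons), not H1.
(B) has a methylthio ether (-SCH3) but the sulfur has H0 (bonded to two carbons), not H1.
(C) contains a thiol (-SH), which satisfies every atom and bond constraint.
(D) has a hydroxyl group (-OH) but it is an -OH, not an -SH.
So the answer is (C).

C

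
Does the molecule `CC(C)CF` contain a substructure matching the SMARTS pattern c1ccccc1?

No

The pattern c1ccccc1 describes six aromatic carbons in a ring — a benzene ring.
The closest candidate here is a methyl group (-CH3), but no six-membered all-carbon aromatic ring is present. No other fragment satisfies the full query, so there is no match.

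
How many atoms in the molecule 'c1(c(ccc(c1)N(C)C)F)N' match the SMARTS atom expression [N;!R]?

Check the 11 heavy atoms by environment: 6× c (aromatic, in 6-ring) → no; 2× N (acyclic) → match; 2× C (acyclic) → no; 1× F (acyclic) → no.
That gives 2 matching atoms.

2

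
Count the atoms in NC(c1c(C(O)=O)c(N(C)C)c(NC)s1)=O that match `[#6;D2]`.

The query [#6;D2] means: any carbon bonded to exactly two heavy atoms.
Check the 16 heavy atoms by environment: 1× s (aromatic, D2) → no; 4× c (aromatic, D3) → no; 2× C (D3) → no; 3× O (D1) → no; 1× N (D1) → no; 1× N (D2) → no; 3× C (D1) → no; 1× N (D3) → no.
No environment satisfies the query, so 0 matching atoms.

0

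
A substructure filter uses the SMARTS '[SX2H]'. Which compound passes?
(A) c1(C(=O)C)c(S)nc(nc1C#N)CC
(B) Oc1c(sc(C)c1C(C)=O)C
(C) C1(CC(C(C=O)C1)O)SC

A

[SX2H] describes an aliphatic sulfur with two connections, one being H (a thiol).
(A) contains a thiol (-SH), which satisfies every atom and bond constraint.
(B) has a hydroxyl group (-OH) but it is an -OH, not an -SH.
(C) has a hydroxyl group (-OH) but it is an -OH, not an -SH.
So the answer is (A).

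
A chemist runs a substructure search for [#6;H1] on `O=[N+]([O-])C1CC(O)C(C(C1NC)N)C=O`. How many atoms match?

Check the 15 heavy atoms by environment: 6× C (H1) → match; 1× C (H2) → no; 1× N (charge +1, H0) → no; 1× O (charge -1, H0) → no; 2× O (H0) → no; 1× O (H1) → no; 1× N (H2) → no; 1× N (H1) → no; 1× C (H3) → no.
That gives 6 matching atoms.

6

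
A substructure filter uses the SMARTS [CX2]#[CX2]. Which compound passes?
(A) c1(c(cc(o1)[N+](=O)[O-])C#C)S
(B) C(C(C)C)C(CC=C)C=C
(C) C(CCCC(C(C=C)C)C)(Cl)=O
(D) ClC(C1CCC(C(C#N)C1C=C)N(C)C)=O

[CX2]#[CX2] describes a carbon-carbon triple bond (an alkyne).
(A) contains an ethynyl group (-C#CH), which satisfies every atom and bond constraint.
(B) has a vinyl group (-CH=CH2) but the C=C is a double bond; both carbons are CX3, not CX2.
(C) has a vinyl group (-CH=CH2) but the C=C is a double bond; both carbons are CX3, not CX2.
(D) has a nitrile (-C#N) but the triple bond is C#N, not C#C.
So the answer is (A).

A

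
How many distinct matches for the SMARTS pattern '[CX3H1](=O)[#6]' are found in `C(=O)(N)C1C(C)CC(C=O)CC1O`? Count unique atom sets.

[CX3H1](=O)[#6] is the SMARTS for an aldehyde: an sp2 carbon with one H, double-bonded to O and single-bonded to carbon.
Exactly one fragment in the molecule meets all constraints, giving 1 match.

1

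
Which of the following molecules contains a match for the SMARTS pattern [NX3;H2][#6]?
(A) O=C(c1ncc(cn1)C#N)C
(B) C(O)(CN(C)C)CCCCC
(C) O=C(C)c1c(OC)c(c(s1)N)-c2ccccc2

[NX3;H2][#6] describes a trivalent nitrogen with two H attached to carbon (a primary amine).
(A) has a nitrile (-C#N) but the nitrogen is NX1 (triple-bonded), not NX3 with two H.
(B) has a dimethylamino group (-N(CH3)2) but the nitrogen has H0, not H2.
(C) contains a primary amino group (-NH2), which satisfies every atom and bond constraint.
So the answer is (C).

C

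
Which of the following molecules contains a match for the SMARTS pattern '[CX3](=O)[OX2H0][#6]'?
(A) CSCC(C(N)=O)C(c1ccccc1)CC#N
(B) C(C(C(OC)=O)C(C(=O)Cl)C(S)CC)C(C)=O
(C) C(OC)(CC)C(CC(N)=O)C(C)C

B

[CX3](=O)[OX2H0][#6] describes a carbonyl carbon bonded to an oxygen that is itself bonded to carbon (no H on that O) (an ester).
(A) has a primary amide (-C(=O)NH2) but the carbonyl is bonded to N, not to an O-C linkage.
(B) contains a methyl-ester group (-C(=O)OCH3), which satisfies every atom and bond constraint.
(C) has a primary amide (-C(=O)NH2) but the carbonyl is bonded to N, not to an O-C linkage.
So the answer is (B).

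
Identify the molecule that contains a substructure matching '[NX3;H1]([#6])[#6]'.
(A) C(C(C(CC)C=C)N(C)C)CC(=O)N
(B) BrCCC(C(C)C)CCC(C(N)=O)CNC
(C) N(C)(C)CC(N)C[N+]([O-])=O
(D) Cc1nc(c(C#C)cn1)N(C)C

[NX3;H1]([#6])[#6] describes a trivalent nitrogen with one H, bonded to two carbons (a secondary amine).
(A) has a primary amide (-C(=O)NH2) but the -C(=O)NH2 nitrogen has H2, not H1.
(B) contains an N-methylamino group (-NHCH3), which satisfies every atom and bond constraint.
(C) has a dimethylamino group (-N(CH3)2) but the nitrogen has H0, not H1.
(D) has a dimethylamino group (-N(CH3)2) but the nitrogen has H0, not H1.
So the answer is (B).

B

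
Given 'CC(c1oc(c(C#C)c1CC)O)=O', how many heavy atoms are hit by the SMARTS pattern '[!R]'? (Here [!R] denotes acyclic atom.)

The query [!R] means: !R matches any atom not in a ring.
Check the 13 heavy atoms by environment: 1× o (aromatic, in 5-ring) → no; 4× c (aromatic, in 5-ring) → no; 2× O (acyclic) → match; 6× C (acyclic) → match.
Summing the matching environments: 2 + 6 = 8 matching atoms.

8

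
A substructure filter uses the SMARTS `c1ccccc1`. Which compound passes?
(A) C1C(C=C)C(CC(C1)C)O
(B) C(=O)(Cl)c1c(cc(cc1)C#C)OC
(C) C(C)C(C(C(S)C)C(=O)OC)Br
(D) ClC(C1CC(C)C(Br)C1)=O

c1ccccc1 describes six aromatic carbons in a ring (a benzene ring).
(A) has a methyl group (-CH3) but no six-membered all-carbon aromatic ring is present.
(B) contains the required atom environment, so the pattern matches.
(C) has a methyl group (-CH3) but no six-membered all-carbon aromatic ring is present.
(D) has a methyl group (-CH3) but no six-membered all-carbon aromatic ring is present.
So the answer is (B).

B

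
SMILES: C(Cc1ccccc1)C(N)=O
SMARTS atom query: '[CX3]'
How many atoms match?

The query [CX3] means: C with X3: aliphatic carbon with exactly 3 total connections.
Check the 11 heavy atoms by environment: 2× C (X4) → no; 6× c (aromatic, X3) → no; 1× C (X3) → match; 1× O (X1) → no; 1× N (X3) → no.
That gives 1 matching atom.

1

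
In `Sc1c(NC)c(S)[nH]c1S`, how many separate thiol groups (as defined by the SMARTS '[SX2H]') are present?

3

[SX2H] is the SMARTS for a thiol: an aliphatic sulfur with two connections, one being H.
The molecule carries 3 separate instances of a thiol (-SH) meeting every constraint; each maps to a distinct set of atoms, giving 3 matches.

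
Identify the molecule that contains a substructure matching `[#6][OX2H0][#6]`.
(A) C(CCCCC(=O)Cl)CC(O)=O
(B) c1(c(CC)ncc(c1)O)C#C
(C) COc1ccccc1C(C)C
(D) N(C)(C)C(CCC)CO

C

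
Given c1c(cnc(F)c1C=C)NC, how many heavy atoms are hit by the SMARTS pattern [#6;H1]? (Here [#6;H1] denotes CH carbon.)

The query [#6;H1] means: any carbon bearing exactly one hydrogen.
Check the 11 heavy atoms by environment: 1× n (aromatic, H0) → no; 3× c (aromatic, H0) → no; 2× c (aromatic, H1) → match; 1× C (H1) → match; 1× C (H2) → no; 1× F (H0) → no; 1× N (H1) → no; 1× C (H3) → no.
Summing the matching environments: 2 + 1 = 3 matching atoms.

3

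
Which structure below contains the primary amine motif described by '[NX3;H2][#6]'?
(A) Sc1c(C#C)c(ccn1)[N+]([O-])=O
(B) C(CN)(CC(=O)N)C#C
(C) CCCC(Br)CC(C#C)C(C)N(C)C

B

[NX3;H2][#6] describes a trivalent nitrogen with two H attached to carbon (a primary amine).
(A) has a nitro group (-[N+](=O)[O-]) but the nitrogen is [N+] with no H, not NX3H2.
(B) contains a primary amino group (-NH2), which satisfies every atom and bond constraint.
(C) has a dimethylamino group (-N(CH3)2) but the nitrogen has H0, not H2.
So the answer is (B).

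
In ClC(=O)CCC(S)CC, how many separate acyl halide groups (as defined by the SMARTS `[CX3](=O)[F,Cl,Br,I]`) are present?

1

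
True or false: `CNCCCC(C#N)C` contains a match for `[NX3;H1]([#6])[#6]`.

True

The pattern [NX3;H1]([#6])[#6] describes a trivalent nitrogen with one H, bonded to two carbons — a secondary amine.
The molecule carries an N-methylamino group (-NHCH3), whose atoms satisfy every constraint of the query, so the pattern matches.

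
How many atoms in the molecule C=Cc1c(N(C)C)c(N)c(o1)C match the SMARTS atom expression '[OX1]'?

0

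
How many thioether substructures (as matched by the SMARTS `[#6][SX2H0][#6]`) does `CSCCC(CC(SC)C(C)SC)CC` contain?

[#6][SX2H0][#6] is the SMARTS for a thioether: an aliphatic sulfur bridging two carbons with no H on the sulfur.
The molecule carries 3 separate instances of a methylthio ether (-SCH3) meeting every constraint; each maps to a distinct set of atoms, giving 3 matches.

3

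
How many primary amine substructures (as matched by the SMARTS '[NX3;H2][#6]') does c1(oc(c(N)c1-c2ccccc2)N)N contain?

3

[NX3;H2][#6] is the SMARTS for a primary amine: a trivalent nitrogen with two H attached to carbon.
The molecule carries 3 separate instances of a primary amino group (-NH2) meeting every constraint; each maps to a distinct set of atoms, giving 3 matches.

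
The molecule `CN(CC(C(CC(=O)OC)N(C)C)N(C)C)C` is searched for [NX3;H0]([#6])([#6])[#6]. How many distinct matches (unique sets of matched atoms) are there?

[NX3;H0]([#6])([#6])[#6] is the SMARTS for a tertiary amine: a trivalent nitrogen with no H, bonded to three carbons.
The molecule carries 3 separate instances of a dimethylamino group (-N(CH3)2) meeting every constraint; each maps to a distinct set of atoms, giving 3 matches.

3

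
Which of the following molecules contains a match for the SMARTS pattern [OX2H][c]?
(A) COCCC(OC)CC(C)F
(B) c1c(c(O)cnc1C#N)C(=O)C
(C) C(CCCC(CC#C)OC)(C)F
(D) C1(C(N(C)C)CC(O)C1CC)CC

B

[OX2H][c] describes a hydroxyl oxygen attached to an aromatic carbon (a phenol).
(A) has a methoxy ether (-OCH3) but the oxygen has H0, not H1.
(B) contains a hydroxyl group (-OH), which satisfies every atom and bond constraint.
(C) has a methoxy ether (-OCH3) but the oxygen has H0, not H1.
(D) has a hydroxyl group (-OH) but the -OH is on an aliphatic carbon, not an aromatic c.
So the answer is (B).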